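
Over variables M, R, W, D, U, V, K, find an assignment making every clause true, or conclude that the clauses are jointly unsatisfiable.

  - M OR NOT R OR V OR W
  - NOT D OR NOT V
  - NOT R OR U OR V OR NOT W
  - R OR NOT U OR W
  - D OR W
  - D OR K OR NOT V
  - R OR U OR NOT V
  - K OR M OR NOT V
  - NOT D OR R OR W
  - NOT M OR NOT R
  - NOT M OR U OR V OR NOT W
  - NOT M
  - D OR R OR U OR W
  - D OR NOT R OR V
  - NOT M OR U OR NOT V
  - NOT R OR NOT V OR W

M: False, R: False, W: True, D: True, U: True, V: False, K: True

Unit clause (NOT M) forces M = False.
Set R = False.
Try W = False:
  (R OR NOT U OR W) forces U = False.
  (D OR W) forces D = True.
  clause (NOT D OR R OR W) is falsified — backtrack.
So W = True.
Set D = True.
  then (NOT D OR NOT V) forces V = False.
Set U = True.
Set K = True.
All clauses satisfied.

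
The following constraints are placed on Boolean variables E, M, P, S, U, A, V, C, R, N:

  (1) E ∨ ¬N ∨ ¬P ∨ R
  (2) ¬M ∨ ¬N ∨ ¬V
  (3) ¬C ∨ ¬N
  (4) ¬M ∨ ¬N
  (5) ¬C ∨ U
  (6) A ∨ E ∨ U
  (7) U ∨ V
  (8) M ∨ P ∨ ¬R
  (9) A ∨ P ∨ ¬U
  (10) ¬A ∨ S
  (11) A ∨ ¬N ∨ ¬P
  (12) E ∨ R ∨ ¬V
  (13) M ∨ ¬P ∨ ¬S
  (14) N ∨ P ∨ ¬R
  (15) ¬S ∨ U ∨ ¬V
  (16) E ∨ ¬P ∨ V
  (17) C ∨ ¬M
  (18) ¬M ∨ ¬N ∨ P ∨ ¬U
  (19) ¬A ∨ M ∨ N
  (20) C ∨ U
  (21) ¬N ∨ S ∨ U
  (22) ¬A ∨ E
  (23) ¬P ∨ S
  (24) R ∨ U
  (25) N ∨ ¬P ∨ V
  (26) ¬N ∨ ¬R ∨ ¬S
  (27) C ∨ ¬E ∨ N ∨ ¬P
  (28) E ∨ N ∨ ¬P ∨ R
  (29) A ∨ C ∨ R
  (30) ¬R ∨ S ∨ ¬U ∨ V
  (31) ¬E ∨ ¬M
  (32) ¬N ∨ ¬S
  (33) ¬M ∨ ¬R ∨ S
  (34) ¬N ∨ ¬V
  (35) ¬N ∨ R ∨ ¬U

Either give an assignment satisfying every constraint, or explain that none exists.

Set E = False.
  then (¬A ∨ E) forces A = False.
  then (A ∨ E ∨ U) forces U = True.
  then (A ∨ P ∨ ¬U) forces P = True.
  then (A ∨ ¬N ∨ ¬P) forces N = False.
  then (E ∨ ¬P ∨ V) forces V = True.
  then (¬P ∨ S) forces S = True.
  then (E ∨ N ∨ ¬P ∨ R) forces R = True.
  then (M ∨ ¬P ∨ ¬S) forces M = True.
  then (C ∨ ¬M) forces C = True.
All clauses satisfied.

E=F; M=T; P=T; S=T; U=T; A=F; V=T; C=T; R=T; N=F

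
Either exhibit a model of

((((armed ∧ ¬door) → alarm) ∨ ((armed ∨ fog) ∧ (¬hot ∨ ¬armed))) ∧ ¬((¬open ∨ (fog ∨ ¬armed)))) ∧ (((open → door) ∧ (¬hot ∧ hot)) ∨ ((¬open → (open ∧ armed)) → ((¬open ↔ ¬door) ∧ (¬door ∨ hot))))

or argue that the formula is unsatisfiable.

fog=F, armed=T, door=T, alarm=T, hot=T, open=T

  (((armed ∧ ¬door) → alarm) ∨ ((armed ∨ fog) ∧ (¬hot ∨ ¬armed))) ∧ ¬((¬open ∨ (fog ∨ ¬armed))) = True
    ((armed ∧ ¬door) → alarm) ∨ ((armed ∨ fog) ∧ (¬hot ∨ ¬armed)) = True
      (armed ∧ ¬door) → alarm = True
        armed ∧ ¬door = False
          ¬door = False
      (armed ∨ fog) ∧ (¬hot ∨ ¬armed) = False
        armed ∨ fog = True
        ¬hot ∨ ¬armed = False
          ¬hot = False
          ¬armed = False
    ¬((¬open ∨ (fog ∨ ¬armed))) = True
      ¬open ∨ (fog ∨ ¬armed) = False
        ¬open = False
        fog ∨ ¬armed = False
          ¬armed = False
  ((open → door) ∧ (¬hot ∧ hot)) ∨ ((¬open → (open ∧ armed)) → ((¬open ↔ ¬door) ∧ (¬door ∨ hot))) = True
    (open → door) ∧ (¬hot ∧ hot) = False
      open → door = True
      ¬hot ∧ hot = False
        ¬hot = False
    (¬open → (open ∧ armed)) → ((¬open ↔ ¬door) ∧ (¬door ∨ hot)) = True
      ¬open → (open ∧ armed) = True
        ¬open = False
        open ∧ armed = True
      (¬open ↔ ¬door) ∧ (¬door ∨ hot) = True
        ¬open ↔ ¬door = True
          ¬open = False
          ¬door = False
        ¬door ∨ hot = True
          ¬door = False
Both conjuncts True, so the formula holds.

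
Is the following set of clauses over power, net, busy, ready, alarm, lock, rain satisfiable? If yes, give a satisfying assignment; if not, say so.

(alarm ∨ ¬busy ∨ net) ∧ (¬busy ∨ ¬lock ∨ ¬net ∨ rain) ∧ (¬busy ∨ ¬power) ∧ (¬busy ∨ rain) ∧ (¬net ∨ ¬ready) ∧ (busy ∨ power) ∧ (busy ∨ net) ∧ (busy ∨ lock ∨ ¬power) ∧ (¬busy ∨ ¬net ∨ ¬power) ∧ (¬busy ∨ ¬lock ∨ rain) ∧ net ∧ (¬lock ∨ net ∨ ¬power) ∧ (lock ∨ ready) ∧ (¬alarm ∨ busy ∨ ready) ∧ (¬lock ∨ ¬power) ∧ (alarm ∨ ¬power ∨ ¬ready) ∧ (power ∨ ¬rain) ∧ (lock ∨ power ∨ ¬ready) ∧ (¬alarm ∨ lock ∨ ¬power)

Unsatisfiable — no assignment works.

Case net = True:
  (¬net ∨ ¬ready) forces ready = False.
  (lock ∨ ready) forces lock = True.
  (¬lock ∨ ¬power) forces power = False.
  (busy ∨ power) forces busy = True.
  (¬busy ∨ ¬lock ∨ ¬net ∨ rain) forces rain = True.
  Clause (power ∨ ¬rain) is falsified — contradiction.
Case net = False:
  Clause (net) is falsified — contradiction.
Both cases fail, so the formula is unsatisfiable.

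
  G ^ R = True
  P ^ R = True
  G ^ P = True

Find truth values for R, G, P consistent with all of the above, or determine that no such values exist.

Adding constraints 1, 2, 3 mod 2: every variable appears an even number of times on the left, so the left side is 0.
But the right sides sum to 1 (mod 2). 0 ≠ 1 — the system is inconsistent.

The formula is unsatisfiable.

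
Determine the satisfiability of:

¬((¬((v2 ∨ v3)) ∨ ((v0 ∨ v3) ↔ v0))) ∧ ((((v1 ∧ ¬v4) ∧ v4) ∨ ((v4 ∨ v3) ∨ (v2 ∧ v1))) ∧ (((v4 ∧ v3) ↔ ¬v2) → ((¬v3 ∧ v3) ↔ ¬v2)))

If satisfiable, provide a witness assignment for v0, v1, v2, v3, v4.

v0=F, v1=F, v2=T, v3=T, v4=F

  ¬((¬((v2 ∨ v3)) ∨ ((v0 ∨ v3) ↔ v0))) = True
    ¬((v2 ∨ v3)) ∨ ((v0 ∨ v3) ↔ v0) = False
      ¬((v2 ∨ v3)) = False
        v2 ∨ v3 = True
      (v0 ∨ v3) ↔ v0 = False
        v0 ∨ v3 = True
  (((v1 ∧ ¬v4) ∧ v4) ∨ ((v4 ∨ v3) ∨ (v2 ∧ v1))) ∧ (((v4 ∧ v3) ↔ ¬v2) → ((¬v3 ∧ v3) ↔ ¬v2)) = True
    ((v1 ∧ ¬v4) ∧ v4) ∨ ((v4 ∨ v3) ∨ (v2 ∧ v1)) = True
      (v1 ∧ ¬v4) ∧ v4 = False
        v1 ∧ ¬v4 = False
          ¬v4 = True
      (v4 ∨ v3) ∨ (v2 ∧ v1) = True
        v4 ∨ v3 = True
        v2 ∧ v1 = False
    ((v4 ∧ v3) ↔ ¬v2) → ((¬v3 ∧ v3) ↔ ¬v2) = True
      (v4 ∧ v3) ↔ ¬v2 = True
        v4 ∧ v3 = False
        ¬v2 = False
      (¬v3 ∧ v3) ↔ ¬v2 = True
        ¬v3 ∧ v3 = False
          ¬v3 = False
        ¬v2 = False
Both conjuncts True, so the formula holds.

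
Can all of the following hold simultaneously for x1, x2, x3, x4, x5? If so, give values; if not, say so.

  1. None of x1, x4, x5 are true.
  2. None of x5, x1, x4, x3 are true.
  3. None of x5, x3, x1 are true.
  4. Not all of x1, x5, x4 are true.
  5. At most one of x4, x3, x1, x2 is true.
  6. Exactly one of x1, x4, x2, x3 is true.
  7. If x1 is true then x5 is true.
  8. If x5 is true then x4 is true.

x1 = False, x2 = True, x3 = False, x4 = False, x5 = False

  (1) {x1, x4, x5}: 0 true — none ✓
  (2) {x5, x1, x4, x3}: 0 true — none ✓
  (3) {x5, x3, x1}: 0 true — none ✓
  (4) {x1, x5, x4}: 0/3 true — not all ✓
  (5) {x4, x3, x1, x2}: 1 true — at most one ✓
  (6) {x1, x4, x2, x3}: 1 true — exactly one ✓
  (7) x1=F ⇒ x5: vacuous ✓
  (8) x5=F ⇒ x4: vacuous ✓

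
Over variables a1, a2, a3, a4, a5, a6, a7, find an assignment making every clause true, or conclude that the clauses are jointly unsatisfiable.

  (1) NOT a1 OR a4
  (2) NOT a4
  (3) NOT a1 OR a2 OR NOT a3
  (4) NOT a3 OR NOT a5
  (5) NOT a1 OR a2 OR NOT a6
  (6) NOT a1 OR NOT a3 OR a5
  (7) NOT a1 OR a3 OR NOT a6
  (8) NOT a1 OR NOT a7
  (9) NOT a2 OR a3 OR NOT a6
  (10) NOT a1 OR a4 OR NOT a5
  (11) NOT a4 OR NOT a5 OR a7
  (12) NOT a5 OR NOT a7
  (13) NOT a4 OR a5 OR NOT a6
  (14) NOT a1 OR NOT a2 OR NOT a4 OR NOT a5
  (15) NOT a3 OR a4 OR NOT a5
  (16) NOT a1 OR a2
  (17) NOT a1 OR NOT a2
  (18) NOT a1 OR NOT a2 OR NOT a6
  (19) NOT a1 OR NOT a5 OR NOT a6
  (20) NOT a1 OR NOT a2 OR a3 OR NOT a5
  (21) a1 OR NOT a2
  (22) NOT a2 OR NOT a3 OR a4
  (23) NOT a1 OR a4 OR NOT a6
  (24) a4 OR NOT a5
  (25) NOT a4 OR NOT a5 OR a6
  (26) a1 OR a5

The formula is unsatisfiable.

Case a4 = True:
  Clause (NOT a4) is falsified — contradiction.
Case a4 = False:
  (NOT a1 OR a4) forces a1 = False.
  (a1 OR NOT a2) forces a2 = False.
  (a4 OR NOT a5) forces a5 = False.
  Clause (a1 OR a5) is falsified — contradiction.
Both cases fail, so the formula is unsatisfiable.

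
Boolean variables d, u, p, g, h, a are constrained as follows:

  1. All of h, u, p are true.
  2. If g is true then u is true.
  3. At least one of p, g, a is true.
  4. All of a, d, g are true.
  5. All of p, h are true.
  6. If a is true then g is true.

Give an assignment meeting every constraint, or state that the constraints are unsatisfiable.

d: True, u: True, p: True, g: True, h: True, a: True

  (1) {h, u, p}: all 3 true ✓
  (2) g=T ⇒ u: T ✓
  (3) {p, g, a}: 3 true — at least one ✓
  (4) {a, d, g}: all 3 true ✓
  (5) {p, h}: all 2 true ✓
  (6) a=T ⇒ g: T ✓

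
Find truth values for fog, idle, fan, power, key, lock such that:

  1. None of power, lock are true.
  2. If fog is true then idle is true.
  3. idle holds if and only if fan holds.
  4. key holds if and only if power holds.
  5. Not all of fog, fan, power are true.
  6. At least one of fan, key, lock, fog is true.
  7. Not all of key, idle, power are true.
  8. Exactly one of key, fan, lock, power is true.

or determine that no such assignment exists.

fog: False, idle: True, fan: True, power: False, key: False, lock: False

  (1) {power, lock}: 0 true — none ✓
  (2) fog=F ⇒ idle: vacuous ✓
  (3) idle=T, fan=T — same ✓
  (4) key=F, power=F — same ✓
  (5) {fog, fan, power}: 1/3 true — not all ✓
  (6) {fan, key, lock, fog}: 1 true — at least one ✓
  (7) {key, idle, power}: 1/3 true — not all ✓
  (8) {key, fan, lock, power}: 1 true — exactly one ✓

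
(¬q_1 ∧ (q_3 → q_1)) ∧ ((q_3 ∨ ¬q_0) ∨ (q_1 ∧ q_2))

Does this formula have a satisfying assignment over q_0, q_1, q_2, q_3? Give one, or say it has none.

q_0 = False; q_1 = False; q_2 = False; q_3 = False

  ¬q_1 ∧ (q_3 → q_1) = True
    ¬q_1 = True
    q_3 → q_1 = True
  (q_3 ∨ ¬q_0) ∨ (q_1 ∧ q_2) = True
    q_3 ∨ ¬q_0 = True
      ¬q_0 = True
    q_1 ∧ q_2 = False
Both conjuncts True, so the formula holds.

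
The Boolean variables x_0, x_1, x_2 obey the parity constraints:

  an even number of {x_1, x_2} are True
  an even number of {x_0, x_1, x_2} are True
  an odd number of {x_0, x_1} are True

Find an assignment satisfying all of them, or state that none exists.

x_0: False, x_1: True, x_2: True

{x_1, x_2}: 2 true → even ✓
{x_0, x_1, x_2}: 2 true → even ✓
{x_0, x_1}: 1 true → odd ✓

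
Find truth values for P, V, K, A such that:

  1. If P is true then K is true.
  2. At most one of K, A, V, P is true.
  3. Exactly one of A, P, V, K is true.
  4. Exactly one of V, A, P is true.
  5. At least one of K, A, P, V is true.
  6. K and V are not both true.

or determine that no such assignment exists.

P=F; V=T; K=F; A=F

  (1) P=F ⇒ K: vacuous ✓
  (2) {K, A, V, P}: 1 true — at most one ✓
  (3) {A, P, V, K}: 1 true — exactly one ✓
  (4) {V, A, P}: 1 true — exactly one ✓
  (5) {K, A, P, V}: 1 true — at least one ✓
  (6) K=F, V=T — not both ✓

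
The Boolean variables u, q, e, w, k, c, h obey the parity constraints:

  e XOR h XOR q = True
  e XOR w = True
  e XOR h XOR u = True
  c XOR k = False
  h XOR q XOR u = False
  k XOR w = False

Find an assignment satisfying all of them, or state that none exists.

u=F, q=F, e=T, w=F, k=F, c=F, h=F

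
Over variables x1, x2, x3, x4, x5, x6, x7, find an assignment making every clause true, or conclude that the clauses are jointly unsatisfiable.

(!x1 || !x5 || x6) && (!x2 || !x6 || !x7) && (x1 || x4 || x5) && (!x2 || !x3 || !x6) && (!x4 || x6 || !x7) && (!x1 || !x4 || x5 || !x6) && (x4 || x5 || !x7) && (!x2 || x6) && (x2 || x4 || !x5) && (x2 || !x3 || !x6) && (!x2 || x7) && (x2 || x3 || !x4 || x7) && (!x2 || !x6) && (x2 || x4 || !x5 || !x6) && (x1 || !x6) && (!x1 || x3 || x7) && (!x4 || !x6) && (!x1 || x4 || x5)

Set x1 = True.
Try x2 = True:
  (!x2 || x6) forces x6 = True.
  clause (!x2 || !x6) is falsified — backtrack.
So x2 = False.
Set x3 = True.
  then (x2 || !x3 || !x6) forces x6 = False.
  then (!x1 || !x5 || x6) forces x5 = False.
  then (!x1 || x4 || x5) forces x4 = True.
  then (!x4 || x6 || !x7) forces x7 = False.
All clauses satisfied.

x1 = True; x2 = False; x3 = True; x4 = True; x5 = False; x6 = False; x7 = False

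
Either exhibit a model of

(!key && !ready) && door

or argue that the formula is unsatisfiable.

key: False, ready: False, door: True

  !key && !ready = True
    !key = True
    !ready = True
Both conjuncts True, so the formula holds.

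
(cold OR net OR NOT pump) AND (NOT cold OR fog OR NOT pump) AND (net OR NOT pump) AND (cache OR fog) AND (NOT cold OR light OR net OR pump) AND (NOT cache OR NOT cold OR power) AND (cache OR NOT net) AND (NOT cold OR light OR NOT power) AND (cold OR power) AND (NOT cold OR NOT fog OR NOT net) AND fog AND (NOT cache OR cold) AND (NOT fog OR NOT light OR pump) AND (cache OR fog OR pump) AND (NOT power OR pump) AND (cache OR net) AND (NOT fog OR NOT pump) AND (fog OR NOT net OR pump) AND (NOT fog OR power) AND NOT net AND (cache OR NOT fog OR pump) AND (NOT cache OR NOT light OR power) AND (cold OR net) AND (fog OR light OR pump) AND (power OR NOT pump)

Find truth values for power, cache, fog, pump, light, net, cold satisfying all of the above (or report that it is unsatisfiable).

Case fog = True:
  (NOT fog OR NOT pump) forces pump = False.
  (NOT fog OR NOT light OR pump) forces light = False.
  (NOT power OR pump) forces power = False.
  Clause (NOT fog OR power) is falsified — contradiction.
Case fog = False:
  Clause (fog) is falsified — contradiction.
Both cases fail, so the formula is unsatisfiable.

The formula is unsatisfiable.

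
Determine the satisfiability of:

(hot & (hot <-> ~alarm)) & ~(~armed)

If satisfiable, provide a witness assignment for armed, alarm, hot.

armed = True; alarm = False; hot = True

  hot & (hot <-> ~alarm) = True
    hot <-> ~alarm = True
      ~alarm = True
  ~(~armed) = True
    ~armed = False
Both conjuncts True, so the formula holds.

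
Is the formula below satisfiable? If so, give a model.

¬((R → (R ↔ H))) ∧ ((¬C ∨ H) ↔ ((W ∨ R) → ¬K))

C = False; R = True; W = False; H = False; K = False

  ¬((R → (R ↔ H))) = True
    R → (R ↔ H) = False
      R ↔ H = False
  (¬C ∨ H) ↔ ((W ∨ R) → ¬K) = True
    ¬C ∨ H = True
      ¬C = True
    (W ∨ R) → ¬K = True
      W ∨ R = True
      ¬K = True
Both conjuncts True, so the formula holds.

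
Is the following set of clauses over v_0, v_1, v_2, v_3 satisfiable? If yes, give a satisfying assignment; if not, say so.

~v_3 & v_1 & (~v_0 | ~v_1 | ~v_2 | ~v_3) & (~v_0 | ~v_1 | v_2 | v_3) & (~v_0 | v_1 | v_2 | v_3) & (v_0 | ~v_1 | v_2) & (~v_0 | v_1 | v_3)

v_0=T, v_1=T, v_2=T, v_3=F

Unit clause (~v_3) forces v_3 = False.
Unit clause (v_1) forces v_1 = True.
Set v_0 = True.
  then (~v_0 | ~v_1 | v_2 | v_3) forces v_2 = True.
Check each clause:
  (~v_3): ~v_3 holds.
  (v_1): v_1 holds.
  (~v_0 | ~v_1 | ~v_2 | ~v_3): ~v_3 holds.
  (~v_0 | ~v_1 | v_2 | v_3): v_2 holds.
  (~v_0 | v_1 | v_2 | v_3): v_1 holds.
  (v_0 | ~v_1 | v_2): v_0 holds.
  (~v_0 | v_1 | v_3): v_1 holds.
All clauses satisfied.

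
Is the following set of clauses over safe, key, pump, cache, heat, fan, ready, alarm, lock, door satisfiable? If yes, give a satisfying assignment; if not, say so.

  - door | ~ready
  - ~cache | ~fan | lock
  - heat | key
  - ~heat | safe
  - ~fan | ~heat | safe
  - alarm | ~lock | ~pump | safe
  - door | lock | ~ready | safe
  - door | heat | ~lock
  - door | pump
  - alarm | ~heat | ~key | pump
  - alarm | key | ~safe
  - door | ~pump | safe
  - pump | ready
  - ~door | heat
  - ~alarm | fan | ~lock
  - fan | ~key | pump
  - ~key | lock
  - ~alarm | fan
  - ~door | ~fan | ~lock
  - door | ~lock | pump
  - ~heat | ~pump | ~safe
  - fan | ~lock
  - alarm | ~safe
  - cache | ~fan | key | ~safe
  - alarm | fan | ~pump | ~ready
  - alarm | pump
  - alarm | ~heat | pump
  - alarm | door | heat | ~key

Case lock = True:
  (fan | ~lock) forces fan = True.
  (~door | ~fan | ~lock) forces door = False.
  (door | ~ready) forces ready = False.
  (door | heat | ~lock) forces heat = True.
  (~heat | safe) forces safe = True.
  (door | pump) forces pump = True.
  Clause (~heat | ~pump | ~safe) is falsified — contradiction.
Case lock = False:
  (~key | lock) forces key = False.
  (heat | key) forces heat = True.
  (~heat | safe) forces safe = True.
  (alarm | key | ~safe) forces alarm = True.
  (~alarm | fan) forces fan = True.
  (~cache | ~fan | lock) forces cache = False.
  Clause (cache | ~fan | key | ~safe) is falsified — contradiction.
Both cases fail, so the formula is unsatisfiable.

The formula is unsatisfiable.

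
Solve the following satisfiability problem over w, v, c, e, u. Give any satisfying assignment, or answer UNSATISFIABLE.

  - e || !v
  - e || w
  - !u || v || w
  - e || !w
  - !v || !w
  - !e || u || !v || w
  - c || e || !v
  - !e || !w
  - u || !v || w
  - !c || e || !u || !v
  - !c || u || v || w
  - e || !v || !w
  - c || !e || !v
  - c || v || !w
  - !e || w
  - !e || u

Unsatisfiable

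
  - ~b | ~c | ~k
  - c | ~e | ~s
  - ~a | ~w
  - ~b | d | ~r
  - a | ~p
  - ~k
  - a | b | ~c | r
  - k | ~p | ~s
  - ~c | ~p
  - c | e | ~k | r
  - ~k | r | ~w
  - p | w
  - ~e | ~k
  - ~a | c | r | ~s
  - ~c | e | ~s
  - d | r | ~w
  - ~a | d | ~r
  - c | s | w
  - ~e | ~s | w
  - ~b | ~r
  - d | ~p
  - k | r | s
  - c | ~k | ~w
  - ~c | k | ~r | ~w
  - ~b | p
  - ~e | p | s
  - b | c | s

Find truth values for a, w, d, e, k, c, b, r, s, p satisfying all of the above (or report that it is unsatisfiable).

Unit clause (~k) forces k = False.
Try a = True:
  (~a | ~w) forces w = False.
  (p | w) forces p = True.
  (k | ~p | ~s) forces s = False.
  (~c | ~p) forces c = False.
  clause (c | s | w) is falsified — backtrack.
So a = False.
  then (a | ~p) forces p = False.
  then (p | w) forces w = True.
  then (~b | p) forces b = False.
Set d = True.
Set e = False.
Set c = False.
  then (b | c | s) forces s = True.
Set r = False.
All clauses satisfied.

a = False, w = True, d = True, e = False, k = False, c = False, b = False, r = False, s = True, p = False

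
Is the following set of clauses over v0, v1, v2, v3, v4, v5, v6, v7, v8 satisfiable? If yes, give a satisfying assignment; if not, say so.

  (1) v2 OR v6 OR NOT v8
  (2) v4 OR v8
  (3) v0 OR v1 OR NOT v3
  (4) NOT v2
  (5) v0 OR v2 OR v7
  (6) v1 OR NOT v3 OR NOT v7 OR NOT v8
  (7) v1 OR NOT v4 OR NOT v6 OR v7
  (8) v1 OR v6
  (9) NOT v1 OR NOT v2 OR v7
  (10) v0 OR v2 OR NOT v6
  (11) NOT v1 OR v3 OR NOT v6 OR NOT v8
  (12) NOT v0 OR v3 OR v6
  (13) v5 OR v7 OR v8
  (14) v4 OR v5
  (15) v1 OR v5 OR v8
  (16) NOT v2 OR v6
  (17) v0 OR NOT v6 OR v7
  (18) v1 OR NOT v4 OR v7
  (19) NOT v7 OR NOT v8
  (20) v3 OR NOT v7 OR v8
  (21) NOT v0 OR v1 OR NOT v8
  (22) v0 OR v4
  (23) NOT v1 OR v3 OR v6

v0=T, v1=T, v2=F, v3=T, v4=F, v5=T, v6=T, v7=F, v8=T

Unit clause (NOT v2) forces v2 = False.
Set v0 = True.
Set v1 = True.
Set v3 = True.
Set v4 = False.
  then (v4 OR v8) forces v8 = True.
  then (v4 OR v5) forces v5 = True.
  then (NOT v7 OR NOT v8) forces v7 = False.
  then (v2 OR v6 OR NOT v8) forces v6 = True.
All clauses satisfied.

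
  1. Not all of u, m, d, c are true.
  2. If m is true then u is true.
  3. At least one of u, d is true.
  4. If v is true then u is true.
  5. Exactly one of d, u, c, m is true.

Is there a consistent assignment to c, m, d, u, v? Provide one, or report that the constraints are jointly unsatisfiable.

c: False, m: False, d: False, u: True, v: True

  (1) {u, m, d, c}: 1/4 true — not all ✓
  (2) m=F ⇒ u: vacuous ✓
  (3) {u, d}: 1 true — at least one ✓
  (4) v=T ⇒ u: T ✓
  (5) {d, u, c, m}: 1 true — exactly one ✓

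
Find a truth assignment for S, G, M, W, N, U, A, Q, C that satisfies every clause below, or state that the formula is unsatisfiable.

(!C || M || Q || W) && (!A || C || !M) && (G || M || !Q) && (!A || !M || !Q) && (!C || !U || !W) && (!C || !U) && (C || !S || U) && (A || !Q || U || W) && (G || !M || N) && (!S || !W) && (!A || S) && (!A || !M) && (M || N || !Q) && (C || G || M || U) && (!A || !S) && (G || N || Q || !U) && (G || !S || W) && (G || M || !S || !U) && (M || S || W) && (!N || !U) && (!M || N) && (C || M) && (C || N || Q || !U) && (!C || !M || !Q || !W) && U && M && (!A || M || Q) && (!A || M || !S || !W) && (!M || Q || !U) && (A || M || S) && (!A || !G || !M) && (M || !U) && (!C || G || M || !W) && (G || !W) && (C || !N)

The formula is unsatisfiable.

Case N = True:
  (!N || !U) forces U = False.
  Clause (U) is falsified — contradiction.
Case N = False:
  (!M || N) forces M = False.
  Clause (M) is falsified — contradiction.
Both cases fail, so the formula is unsatisfiable.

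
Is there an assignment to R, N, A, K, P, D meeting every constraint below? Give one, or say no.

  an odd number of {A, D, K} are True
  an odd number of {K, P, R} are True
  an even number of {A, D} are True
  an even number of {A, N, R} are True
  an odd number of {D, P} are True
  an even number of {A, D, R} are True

R = False, N = True, A = True, K = True, P = False, D = True

{A, D, K}: 3 true → odd ✓
{K, P, R}: 1 true → odd ✓
{A, D}: 2 true → even ✓
{A, N, R}: 2 true → even ✓
{D, P}: 1 true → odd ✓
{A, D, R}: 2 true → even ✓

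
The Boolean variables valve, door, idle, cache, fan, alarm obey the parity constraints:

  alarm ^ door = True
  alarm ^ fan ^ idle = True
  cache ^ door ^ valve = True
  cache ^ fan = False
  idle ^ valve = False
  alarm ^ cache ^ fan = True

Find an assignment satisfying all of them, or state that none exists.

Unsatisfiable — no assignment works.

Adding constraints 1, 2, 3, 4, 5 mod 2: every variable appears an even number of times on the left, so the left side is 0.
But the right sides sum to 1 (mod 2). 0 ≠ 1 — the system is inconsistent.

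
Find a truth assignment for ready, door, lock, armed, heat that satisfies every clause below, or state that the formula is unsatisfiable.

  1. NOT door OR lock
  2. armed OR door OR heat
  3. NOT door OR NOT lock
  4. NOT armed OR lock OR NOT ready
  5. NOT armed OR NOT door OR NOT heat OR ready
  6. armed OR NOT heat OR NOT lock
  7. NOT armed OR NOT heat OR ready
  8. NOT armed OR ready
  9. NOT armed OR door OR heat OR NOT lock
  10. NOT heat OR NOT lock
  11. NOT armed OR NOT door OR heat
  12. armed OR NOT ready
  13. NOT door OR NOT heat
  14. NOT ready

ready = False, door = False, lock = False, armed = False, heat = True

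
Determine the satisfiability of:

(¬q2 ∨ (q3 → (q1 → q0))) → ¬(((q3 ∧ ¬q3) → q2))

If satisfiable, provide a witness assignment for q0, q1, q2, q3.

q0 = False, q1 = True, q2 = True, q3 = True

  (¬q2 ∨ (q3 → (q1 → q0))) → ¬(((q3 ∧ ¬q3) → q2)) = True
    ¬q2 ∨ (q3 → (q1 → q0)) = False
      ¬q2 = False
      q3 → (q1 → q0) = False
        q1 → q0 = False
    ¬(((q3 ∧ ¬q3) → q2)) = False
      (q3 ∧ ¬q3) → q2 = True
        q3 ∧ ¬q3 = False
          ¬q3 = False
The formula evaluates to True.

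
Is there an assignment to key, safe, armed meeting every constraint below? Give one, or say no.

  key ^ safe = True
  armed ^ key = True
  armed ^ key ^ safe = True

key = True, safe = False, armed = False

key ^ safe = T ^ F = True ✓
armed ^ key = F ^ T = True ✓
armed ^ key ^ safe = F ^ T ^ F = True ✓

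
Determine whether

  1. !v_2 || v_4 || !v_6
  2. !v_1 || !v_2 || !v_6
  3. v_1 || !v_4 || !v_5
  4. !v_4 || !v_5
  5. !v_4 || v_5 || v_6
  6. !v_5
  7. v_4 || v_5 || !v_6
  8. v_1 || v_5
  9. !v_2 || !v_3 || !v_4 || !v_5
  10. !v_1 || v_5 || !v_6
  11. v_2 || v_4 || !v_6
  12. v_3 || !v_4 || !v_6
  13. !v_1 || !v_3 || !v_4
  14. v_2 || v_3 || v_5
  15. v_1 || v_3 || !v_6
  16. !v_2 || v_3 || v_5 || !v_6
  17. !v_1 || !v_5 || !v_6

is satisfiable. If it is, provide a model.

v_1 = True; v_2 = True; v_3 = False; v_4 = False; v_5 = False; v_6 = False

Unit clause (!v_5) forces v_5 = False.
In (v_1 || v_5) only v_1 is left, so v_1 = True.
In (!v_1 || v_5 || !v_6) only !v_6 is left, so v_6 = False.
In (!v_4 || v_5 || v_6) only !v_4 is left, so v_4 = False.
Set v_2 = True.
Set v_3 = False.
All clauses satisfied.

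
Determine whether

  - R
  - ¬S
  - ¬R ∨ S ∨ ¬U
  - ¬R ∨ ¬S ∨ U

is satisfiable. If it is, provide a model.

U: False, R: True, S: False

Unit clause (R) forces R = True.
Unit clause (¬S) forces S = False.
In (¬R ∨ S ∨ ¬U) only ¬U is left, so U = False.
Check each clause:
  (R): R holds.
  (¬S): ¬S holds.
  (¬R ∨ S ∨ ¬U): ¬U holds.
  (¬R ∨ ¬S ∨ U): ¬S holds.
All clauses satisfied.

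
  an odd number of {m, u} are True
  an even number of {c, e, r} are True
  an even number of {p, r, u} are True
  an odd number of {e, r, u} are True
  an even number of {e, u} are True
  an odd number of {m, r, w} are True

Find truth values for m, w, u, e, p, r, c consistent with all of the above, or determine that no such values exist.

m = False, w = False, u = True, e = True, p = False, r = True, c = False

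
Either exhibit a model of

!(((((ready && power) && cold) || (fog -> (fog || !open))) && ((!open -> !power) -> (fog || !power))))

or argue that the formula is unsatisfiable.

ready = False; fog = False; open = True; cold = False; power = True

  !(((((ready && power) && cold) || (fog -> (fog || !open))) && ((!open -> !power) -> (fog || !power)))) = True
    (((ready && power) && cold) || (fog -> (fog || !open))) && ((!open -> !power) -> (fog || !power)) = False
      ((ready && power) && cold) || (fog -> (fog || !open)) = True
        (ready && power) && cold = False
          ready && power = False
        fog -> (fog || !open) = True
          fog || !open = False
            !open = False
      (!open -> !power) -> (fog || !power) = False
        !open -> !power = True
          !open = False
          !power = False
        fog || !power = False
          !power = False
The formula evaluates to True.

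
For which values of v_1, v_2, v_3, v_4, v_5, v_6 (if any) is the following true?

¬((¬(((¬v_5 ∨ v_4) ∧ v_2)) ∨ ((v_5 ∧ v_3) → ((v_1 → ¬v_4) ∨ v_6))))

v_1=T, v_2=T, v_3=T, v_4=T, v_5=T, v_6=F

  ¬((¬(((¬v_5 ∨ v_4) ∧ v_2)) ∨ ((v_5 ∧ v_3) → ((v_1 → ¬v_4) ∨ v_6)))) = True
    ¬(((¬v_5 ∨ v_4) ∧ v_2)) ∨ ((v_5 ∧ v_3) → ((v_1 → ¬v_4) ∨ v_6)) = False
      ¬(((¬v_5 ∨ v_4) ∧ v_2)) = False
        (¬v_5 ∨ v_4) ∧ v_2 = True
          ¬v_5 ∨ v_4 = True
            ¬v_5 = False
      (v_5 ∧ v_3) → ((v_1 → ¬v_4) ∨ v_6) = False
        v_5 ∧ v_3 = True
        (v_1 → ¬v_4) ∨ v_6 = False
          v_1 → ¬v_4 = False
            ¬v_4 = False
The formula evaluates to True.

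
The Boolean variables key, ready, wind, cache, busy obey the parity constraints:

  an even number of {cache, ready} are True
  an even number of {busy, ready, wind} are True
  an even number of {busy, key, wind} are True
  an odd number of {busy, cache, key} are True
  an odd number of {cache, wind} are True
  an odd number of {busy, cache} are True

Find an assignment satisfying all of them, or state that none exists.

key: False; ready: False; wind: True; cache: False; busy: True

{cache, ready}: 0 true → even ✓
{busy, ready, wind}: 2 true → even ✓
{busy, key, wind}: 2 true → even ✓
{busy, cache, key}: 1 true → odd ✓
{cache, wind}: 1 true → odd ✓
{busy, cache}: 1 true → odd ✓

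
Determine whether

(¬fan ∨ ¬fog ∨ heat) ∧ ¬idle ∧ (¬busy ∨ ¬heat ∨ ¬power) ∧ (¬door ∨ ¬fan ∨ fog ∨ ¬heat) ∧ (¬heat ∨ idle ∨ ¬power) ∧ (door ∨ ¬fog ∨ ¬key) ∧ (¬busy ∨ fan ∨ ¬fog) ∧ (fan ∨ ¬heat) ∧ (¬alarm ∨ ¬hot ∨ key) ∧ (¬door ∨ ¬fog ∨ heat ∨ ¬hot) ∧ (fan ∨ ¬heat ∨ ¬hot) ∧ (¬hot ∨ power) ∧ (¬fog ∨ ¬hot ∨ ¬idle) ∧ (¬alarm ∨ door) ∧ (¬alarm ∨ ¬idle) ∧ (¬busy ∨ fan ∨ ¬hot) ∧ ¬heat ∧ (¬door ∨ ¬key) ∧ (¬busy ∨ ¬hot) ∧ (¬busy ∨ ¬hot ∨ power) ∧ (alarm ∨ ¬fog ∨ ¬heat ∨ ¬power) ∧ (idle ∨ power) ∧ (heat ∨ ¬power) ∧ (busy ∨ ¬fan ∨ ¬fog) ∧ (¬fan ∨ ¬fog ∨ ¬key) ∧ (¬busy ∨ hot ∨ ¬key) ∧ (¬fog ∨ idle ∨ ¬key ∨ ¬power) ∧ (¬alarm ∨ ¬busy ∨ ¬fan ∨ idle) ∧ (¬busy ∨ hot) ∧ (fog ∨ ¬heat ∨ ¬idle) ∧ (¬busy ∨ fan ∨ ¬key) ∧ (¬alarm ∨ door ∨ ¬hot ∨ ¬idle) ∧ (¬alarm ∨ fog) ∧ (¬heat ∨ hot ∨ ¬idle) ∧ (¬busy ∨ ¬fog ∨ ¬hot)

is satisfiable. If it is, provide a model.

The formula is unsatisfiable.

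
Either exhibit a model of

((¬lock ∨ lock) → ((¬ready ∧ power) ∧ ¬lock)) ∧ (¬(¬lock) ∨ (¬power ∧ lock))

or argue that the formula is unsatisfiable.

Case lock = True: the conjunct (¬lock ∨ lock) → ((¬ready ∧ power) ∧ ¬lock) becomes (False ∨ True) → ((¬ready ∧ power) ∧ False) = False.
Case lock = False: the conjunct ¬(¬lock) ∨ (¬power ∧ lock) becomes ¬True ∨ (¬power ∧ False) = False.
Both cases fail — unsatisfiable.

The formula is unsatisfiable.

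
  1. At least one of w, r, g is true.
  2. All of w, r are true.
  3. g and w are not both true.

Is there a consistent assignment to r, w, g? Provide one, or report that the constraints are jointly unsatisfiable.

r=T, w=T, g=F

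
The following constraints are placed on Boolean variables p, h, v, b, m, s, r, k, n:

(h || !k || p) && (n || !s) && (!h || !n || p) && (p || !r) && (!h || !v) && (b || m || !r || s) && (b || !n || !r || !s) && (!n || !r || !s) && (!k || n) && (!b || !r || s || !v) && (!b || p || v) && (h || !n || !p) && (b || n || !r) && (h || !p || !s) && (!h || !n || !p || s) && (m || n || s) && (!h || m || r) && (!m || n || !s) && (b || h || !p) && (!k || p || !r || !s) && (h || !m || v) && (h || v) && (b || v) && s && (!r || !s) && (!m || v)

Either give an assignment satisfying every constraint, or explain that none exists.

p: False, h: False, v: True, b: True, m: False, s: True, r: False, k: False, n: True

Unit clause (s) forces s = True.
In (!r || !s) only !r is left, so r = False.
In (n || !s) only n is left, so n = True.
Try p = True:
  (h || !n || !p) forces h = True.
  (!h || !v) forces v = False.
  (!h || m || r) forces m = True.
  clause (!m || v) is falsified — backtrack.
So p = False.
  then (!h || !n || p) forces h = False.
  then (h || v) forces v = True.
  then (h || !k || p) forces k = False.
Set b = True.
Set m = False.
All clauses satisfied.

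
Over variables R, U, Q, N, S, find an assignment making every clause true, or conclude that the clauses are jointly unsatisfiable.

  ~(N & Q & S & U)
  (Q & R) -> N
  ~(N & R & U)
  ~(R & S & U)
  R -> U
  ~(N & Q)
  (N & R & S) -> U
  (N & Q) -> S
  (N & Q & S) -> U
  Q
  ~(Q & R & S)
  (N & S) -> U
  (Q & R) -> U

R: False, U: True, Q: True, N: False, S: True

Unit clause (Q) forces Q = True.
In (~N | ~Q) only ~N is left, so N = False.
In (N | ~Q | ~R) only ~R is left, so R = False.
Set U = True.
Set S = True.
All clauses satisfied.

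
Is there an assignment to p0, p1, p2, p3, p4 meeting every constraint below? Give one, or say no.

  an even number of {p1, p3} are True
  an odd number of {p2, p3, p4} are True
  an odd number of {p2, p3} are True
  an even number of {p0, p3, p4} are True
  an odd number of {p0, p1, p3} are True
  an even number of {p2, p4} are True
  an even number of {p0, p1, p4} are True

p0=T; p1=T; p2=F; p3=T; p4=F

{p1, p3}: 2 true → even ✓
{p2, p3, p4}: 1 true → odd ✓
{p2, p3}: 1 true → odd ✓
{p0, p3, p4}: 2 true → even ✓
{p0, p1, p3}: 3 true → odd ✓
{p2, p4}: 0 true → even ✓
{p0, p1, p4}: 2 true → even ✓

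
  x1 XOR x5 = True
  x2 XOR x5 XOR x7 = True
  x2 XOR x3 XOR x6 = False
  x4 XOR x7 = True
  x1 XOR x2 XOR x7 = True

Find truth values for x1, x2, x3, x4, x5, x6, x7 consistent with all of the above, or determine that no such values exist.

Unsatisfiable

Adding constraints 1, 2, 5 mod 2: every variable appears an even number of times on the left, so the left side is 0.
But the right sides sum to 1 (mod 2). 0 ≠ 1 — the system is inconsistent.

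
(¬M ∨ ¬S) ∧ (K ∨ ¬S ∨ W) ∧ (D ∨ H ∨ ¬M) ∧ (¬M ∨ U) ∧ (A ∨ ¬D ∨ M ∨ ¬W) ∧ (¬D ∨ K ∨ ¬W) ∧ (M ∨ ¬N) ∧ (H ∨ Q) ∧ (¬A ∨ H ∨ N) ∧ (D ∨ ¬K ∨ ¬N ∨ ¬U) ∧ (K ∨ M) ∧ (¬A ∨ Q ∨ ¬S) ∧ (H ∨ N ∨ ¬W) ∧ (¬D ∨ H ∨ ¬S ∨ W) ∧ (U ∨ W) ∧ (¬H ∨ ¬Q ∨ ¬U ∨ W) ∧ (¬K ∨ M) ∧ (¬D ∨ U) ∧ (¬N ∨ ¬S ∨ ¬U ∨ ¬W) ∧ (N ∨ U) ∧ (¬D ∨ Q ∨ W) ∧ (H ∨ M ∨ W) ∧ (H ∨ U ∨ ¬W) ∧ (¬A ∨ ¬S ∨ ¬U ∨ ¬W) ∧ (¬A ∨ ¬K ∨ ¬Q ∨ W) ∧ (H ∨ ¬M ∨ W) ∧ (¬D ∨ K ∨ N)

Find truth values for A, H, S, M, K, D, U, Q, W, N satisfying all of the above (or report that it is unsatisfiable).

A = True, H = True, S = False, M = True, K = True, D = False, U = True, Q = False, W = False, N = False

Set A = True.
Set H = True.
Try S = True:
  (¬M ∨ ¬S) forces M = False.
  (M ∨ ¬N) forces N = False.
  (K ∨ M) forces K = True.
  clause (¬K ∨ M) is falsified — backtrack.
So S = False.
Try M = False:
  (M ∨ ¬N) forces N = False.
  (K ∨ M) forces K = True.
  clause (¬K ∨ M) is falsified — backtrack.
So M = True.
  then (¬M ∨ U) forces U = True.
Set K = True.
Set D = False.
  then (D ∨ ¬K ∨ ¬N ∨ ¬U) forces N = False.
Set Q = False.
Set W = False.
All clauses satisfied.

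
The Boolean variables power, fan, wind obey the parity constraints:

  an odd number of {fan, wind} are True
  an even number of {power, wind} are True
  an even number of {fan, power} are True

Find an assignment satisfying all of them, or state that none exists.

Unsatisfiable — no assignment works.

Adding constraints 1, 2, 3 mod 2: every variable appears an even number of times on the left, so the left side is 0.
But the right sides sum to 1 (mod 2). 0 ≠ 1 — the system is inconsistent.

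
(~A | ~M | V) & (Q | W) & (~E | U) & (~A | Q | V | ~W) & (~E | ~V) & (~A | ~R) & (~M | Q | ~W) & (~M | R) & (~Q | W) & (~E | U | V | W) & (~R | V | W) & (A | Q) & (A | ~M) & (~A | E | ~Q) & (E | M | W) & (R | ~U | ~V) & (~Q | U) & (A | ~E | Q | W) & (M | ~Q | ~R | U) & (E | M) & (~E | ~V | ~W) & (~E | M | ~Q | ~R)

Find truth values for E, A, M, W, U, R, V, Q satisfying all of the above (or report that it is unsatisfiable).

Try E = False:
  (E | M) forces M = True.
  (~M | R) forces R = True.
  (~A | ~R) forces A = False.
  clause (A | ~M) is falsified — backtrack.
So E = True.
  then (~E | U) forces U = True.
  then (~E | ~V) forces V = False.
Set A = True.
  then (~A | ~M | V) forces M = False.
  then (~A | ~R) forces R = False.
Set W = True.
  then (~A | Q | V | ~W) forces Q = True.
All clauses satisfied.

E = True, A = True, M = False, W = True, U = True, R = False, V = False, Q = True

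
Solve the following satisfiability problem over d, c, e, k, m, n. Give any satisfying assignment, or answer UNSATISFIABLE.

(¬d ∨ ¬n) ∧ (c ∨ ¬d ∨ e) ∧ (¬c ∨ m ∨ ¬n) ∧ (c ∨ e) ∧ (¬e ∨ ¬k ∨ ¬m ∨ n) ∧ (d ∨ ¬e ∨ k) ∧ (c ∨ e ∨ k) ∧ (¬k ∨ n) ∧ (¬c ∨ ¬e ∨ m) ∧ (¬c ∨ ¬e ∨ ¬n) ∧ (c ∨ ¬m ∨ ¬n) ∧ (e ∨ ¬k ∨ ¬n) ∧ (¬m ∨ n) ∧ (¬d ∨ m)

d = False, c = True, e = False, k = False, m = False, n = False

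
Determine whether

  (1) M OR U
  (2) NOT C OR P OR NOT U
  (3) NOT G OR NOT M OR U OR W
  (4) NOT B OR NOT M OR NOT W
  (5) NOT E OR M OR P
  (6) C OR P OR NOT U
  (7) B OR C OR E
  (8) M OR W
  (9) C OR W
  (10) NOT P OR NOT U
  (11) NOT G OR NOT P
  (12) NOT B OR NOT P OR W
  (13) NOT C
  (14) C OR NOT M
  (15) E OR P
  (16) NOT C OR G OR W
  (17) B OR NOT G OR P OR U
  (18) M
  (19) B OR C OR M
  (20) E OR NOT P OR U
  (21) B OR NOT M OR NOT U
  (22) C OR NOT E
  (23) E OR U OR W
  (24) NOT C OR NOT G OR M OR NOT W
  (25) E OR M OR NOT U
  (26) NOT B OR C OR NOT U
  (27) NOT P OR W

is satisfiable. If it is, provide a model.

UNSATISFIABLE

Case M = True:
  (NOT C) forces C = False.
  Clause (C OR NOT M) is falsified — contradiction.
Case M = False:
  Clause (M) is falsified — contradiction.
Both cases fail, so the formula is unsatisfiable.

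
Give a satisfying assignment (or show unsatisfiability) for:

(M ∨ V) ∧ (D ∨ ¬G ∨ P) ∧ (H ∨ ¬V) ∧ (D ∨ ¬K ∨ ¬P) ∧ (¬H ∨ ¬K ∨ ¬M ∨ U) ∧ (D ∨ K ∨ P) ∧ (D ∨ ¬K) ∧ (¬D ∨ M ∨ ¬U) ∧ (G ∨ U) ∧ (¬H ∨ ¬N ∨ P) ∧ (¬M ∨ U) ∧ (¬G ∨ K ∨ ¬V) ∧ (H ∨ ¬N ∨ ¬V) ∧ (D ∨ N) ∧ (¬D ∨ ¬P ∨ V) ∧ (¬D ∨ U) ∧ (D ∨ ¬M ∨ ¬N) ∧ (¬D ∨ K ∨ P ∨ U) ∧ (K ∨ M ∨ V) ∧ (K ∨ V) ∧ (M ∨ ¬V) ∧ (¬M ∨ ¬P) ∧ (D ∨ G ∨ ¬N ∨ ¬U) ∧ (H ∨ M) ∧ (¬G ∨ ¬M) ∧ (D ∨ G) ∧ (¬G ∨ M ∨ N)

Set D = True.
  then (¬D ∨ U) forces U = True.
  then (¬D ∨ M ∨ ¬U) forces M = True.
  then (¬M ∨ ¬P) forces P = False.
  then (¬G ∨ ¬M) forces G = False.
Set K = True.
Set V = False.
Set N = False.
Set H = False.
All clauses satisfied.

D=T; K=T; V=F; N=F; G=F; P=F; M=T; U=T; H=F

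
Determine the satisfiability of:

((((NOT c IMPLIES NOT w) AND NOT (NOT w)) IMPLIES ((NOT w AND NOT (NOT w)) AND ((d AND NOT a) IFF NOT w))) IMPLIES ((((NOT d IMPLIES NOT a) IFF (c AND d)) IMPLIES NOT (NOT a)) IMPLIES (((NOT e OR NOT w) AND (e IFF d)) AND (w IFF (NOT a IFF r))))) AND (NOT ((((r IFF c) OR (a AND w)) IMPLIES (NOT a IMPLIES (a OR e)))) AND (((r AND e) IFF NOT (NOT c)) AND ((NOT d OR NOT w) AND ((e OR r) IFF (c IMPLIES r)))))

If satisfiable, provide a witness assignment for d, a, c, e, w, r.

Case a = True: the conjunct NOT ((((r IFF c) OR (a AND w)) IMPLIES (NOT a IMPLIES (a OR e)))) becomes NOT ((((r IFF c) OR w) IMPLIES True)) = False.
Case a = False: the formula simplifies to ((((NOT c IMPLIES NOT w) AND NOT (NOT w)) IMPLIES ((NOT w AND NOT (NOT w)) AND (d IFF NOT w))) IMPLIES (NOT ((c AND d)) IMPLIES (((NOT e OR NOT w) AND (e IFF d)) AND (w IFF r)))) AND (NOT (((r IFF c) IMPLIES e)) AND (((r AND e) IFF NOT (NOT c)) AND ((NOT d OR NOT w) AND ((e OR r) IFF (c IMPLIES r))))).
  e = True: the conjunct NOT (((r IFF c) IMPLIES e)) becomes NOT (((r IFF c) IMPLIES True)) = False.
  e = False: simplifies to ((((NOT c IMPLIES NOT w) AND NOT (NOT w)) IMPLIES ((NOT w AND NOT (NOT w)) AND (d IFF NOT w))) IMPLIES (NOT ((c AND d)) IMPLIES (NOT d AND (w IFF r)))) AND (NOT (NOT ((r IFF c))) AND (NOT c AND ((NOT d OR NOT w) AND (r IFF (c IMPLIES r))))).
    c = True: the conjunct NOT c is False.
    c = False: simplifies to (((NOT w AND NOT (NOT w)) IMPLIES ((NOT w AND NOT (NOT w)) AND (d IFF NOT w))) IMPLIES (NOT d AND (w IFF r))) AND (NOT (NOT (NOT r)) AND ((NOT d OR NOT w) AND r)).
      r = True: the conjunct NOT (NOT (NOT r)) becomes NOT (NOT False) = False.
      r = False: the conjunct r is False.
Both cases fail — unsatisfiable.

Unsatisfiable — no assignment works.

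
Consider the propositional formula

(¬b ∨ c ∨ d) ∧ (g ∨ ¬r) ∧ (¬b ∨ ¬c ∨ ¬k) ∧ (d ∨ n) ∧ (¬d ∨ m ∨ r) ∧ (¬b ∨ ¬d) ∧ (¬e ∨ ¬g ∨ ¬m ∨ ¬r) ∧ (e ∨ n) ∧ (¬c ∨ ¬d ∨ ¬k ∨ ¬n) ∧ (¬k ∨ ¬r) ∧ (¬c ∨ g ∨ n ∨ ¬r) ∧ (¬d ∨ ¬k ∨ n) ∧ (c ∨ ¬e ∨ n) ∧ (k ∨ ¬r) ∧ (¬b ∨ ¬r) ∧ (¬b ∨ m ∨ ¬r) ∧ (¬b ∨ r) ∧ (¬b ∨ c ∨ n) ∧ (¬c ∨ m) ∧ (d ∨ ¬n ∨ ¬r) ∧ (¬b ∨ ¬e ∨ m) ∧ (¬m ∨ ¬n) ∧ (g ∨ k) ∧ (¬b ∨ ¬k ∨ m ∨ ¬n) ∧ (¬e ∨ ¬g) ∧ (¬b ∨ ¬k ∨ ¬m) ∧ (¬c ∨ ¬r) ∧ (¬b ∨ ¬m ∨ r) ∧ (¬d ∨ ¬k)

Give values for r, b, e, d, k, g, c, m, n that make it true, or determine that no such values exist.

r = False; b = False; e = False; d = False; k = True; g = True; c = False; m = False; n = True

Try r = True:
  (g ∨ ¬r) forces g = True.
  (¬k ∨ ¬r) forces k = False.
  clause (k ∨ ¬r) is falsified — backtrack.
So r = False.
  then (¬b ∨ r) forces b = False.
Set e = False.
  then (e ∨ n) forces n = True.
  then (¬m ∨ ¬n) forces m = False.
  then (¬d ∨ m ∨ r) forces d = False.
  then (¬c ∨ m) forces c = False.
Set k = True.
Set g = True.
All clauses satisfied.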